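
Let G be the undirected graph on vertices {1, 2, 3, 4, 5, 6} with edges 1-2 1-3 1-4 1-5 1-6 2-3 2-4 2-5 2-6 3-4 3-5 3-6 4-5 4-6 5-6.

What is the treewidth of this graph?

5

A width-5 tree decomposition is:
Bags: B1 = {1, 2, 3, 4, 5, 6}
Tree: (single bag)
With just one bag of size 6, the width is 6 − 1 = 5, so tw(G) ≤ 5. Conversely, {1, 2, 3, 4, 5, 6} is a clique of size 6, and the vertices of any clique must share a bag in every tree decomposition; so some bag has ≥ 6 vertices and tw(G) ≥ 5. Hence tw(G) = 5 exactly.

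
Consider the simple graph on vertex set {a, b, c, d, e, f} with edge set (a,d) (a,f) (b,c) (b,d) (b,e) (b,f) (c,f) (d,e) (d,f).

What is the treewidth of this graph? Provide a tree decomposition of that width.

Treewidth 2.
One such decomposition:
Bags: B1 = {a, d, f}  B2 = {b, d, f}  B3 = {b, d, e}  B4 = {b, c, f}
Tree: B1–B2, B2–B3, B2–B4

Every bag has size at most 3, so the width is 3 − 1 = 2 and tw(G) ≤ 2. For the lower bound, the 3 vertices {b, d, e} are pairwise adjacent, and any tree decomposition puts a clique entirely inside one bag — forcing width ≥ 2. Hence tw(G) = 2 exactly.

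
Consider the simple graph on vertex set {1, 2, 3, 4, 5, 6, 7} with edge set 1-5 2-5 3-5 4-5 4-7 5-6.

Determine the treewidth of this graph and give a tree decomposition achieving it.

Treewidth 1.
One optimal decomposition is:
Bags: B1 = {1, 5}  B2 = {4, 5}  B3 = {2, 5}  B4 = {4, 7}  B5 = {3, 5}  B6 = {5, 6}
Tree: B1–B2, B2–B3, B2–B4, B2–B5, B2–B6

The largest bag has 2 vertices, giving width 1; this decomposition certifies tw(G) ≤ 1. Since G has at least one edge (e.g. 1–5), it is not an edgeless graph, so tw(G) ≥ 1. Therefore the treewidth is 1.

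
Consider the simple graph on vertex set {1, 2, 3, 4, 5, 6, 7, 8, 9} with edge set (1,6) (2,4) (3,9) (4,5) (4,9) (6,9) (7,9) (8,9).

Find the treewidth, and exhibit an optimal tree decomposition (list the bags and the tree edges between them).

Treewidth 1.
One such decomposition:
Bags: B1 = {4, 9}  B2 = {8, 9}  B3 = {4, 5}  B4 = {6, 9}  B5 = {3, 9}  B6 = {2, 4}  B7 = {7, 9}  B8 = {1, 6}
Tree: B1–B2, B1–B3, B1–B4, B1–B5, B1–B6, B2–B7, B4–B8

Every bag has size at most 2, so the width is 2 − 1 = 1 and tw(G) ≤ 1. Since G has at least one edge (e.g. 4–9), it is not an edgeless graph, so tw(G) ≥ 1. Therefore the treewidth is 1.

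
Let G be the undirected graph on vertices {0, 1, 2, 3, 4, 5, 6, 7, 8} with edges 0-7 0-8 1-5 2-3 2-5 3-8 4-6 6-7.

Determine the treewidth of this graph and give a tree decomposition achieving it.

Each bag holds 2 vertices, so the decomposition has width 1, which upper-bounds the treewidth. G has an edge, so its treewidth is at least 1. The upper and lower bounds meet at 1, so that is the treewidth.

Treewidth 1.
One such decomposition:
Bags: B1 = {4, 6}  B2 = {6, 7}  B3 = {0, 7}  B4 = {0, 8}  B5 = {3, 8}  B6 = {2, 3}  B7 = {2, 5}  B8 = {1, 5}
Tree: B1–B2, B2–B3, B3–B4, B4–B5, B5–B6, B6–B7, B7–B8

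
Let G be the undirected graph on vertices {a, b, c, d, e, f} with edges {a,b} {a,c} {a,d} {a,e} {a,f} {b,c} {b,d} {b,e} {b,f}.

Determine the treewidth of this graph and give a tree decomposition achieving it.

Each bag holds 3 vertices, so the decomposition has width 2, which upper-bounds the treewidth. For the lower bound, the 3 vertices {a, b, d} are pairwise adjacent, and any tree decomposition puts a clique entirely inside one bag — forcing width ≥ 2. Combining the bounds, tw(G) = 2.

Treewidth 2.
Bags: B1 = {a, b, f}  B2 = {a, b, c}  B3 = {a, b, d}  B4 = {a, b, e}
Tree: B1–B2, B1–B3, B2–B4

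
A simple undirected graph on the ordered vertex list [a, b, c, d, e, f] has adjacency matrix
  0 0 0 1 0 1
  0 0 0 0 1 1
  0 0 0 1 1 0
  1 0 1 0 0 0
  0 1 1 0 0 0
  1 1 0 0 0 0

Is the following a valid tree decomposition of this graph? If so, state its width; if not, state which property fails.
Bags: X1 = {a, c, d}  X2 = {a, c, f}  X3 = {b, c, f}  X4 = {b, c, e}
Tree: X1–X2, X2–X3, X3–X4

Checking the three conditions: (i) the bags cover all of {a, b, c, d, e, f}; (ii) for each edge, some bag contains both endpoints; (iii) the bags containing any fixed vertex form a subtree. All hold, so the decomposition is valid with width 3 − 1 = 2.

Yes; width 2.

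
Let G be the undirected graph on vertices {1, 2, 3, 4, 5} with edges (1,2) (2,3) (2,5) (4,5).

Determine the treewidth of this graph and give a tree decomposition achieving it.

Treewidth 1.
Bags: B1 = {2, 5}  B2 = {4, 5}  B3 = {1, 2}  B4 = {2, 3}
Tree: B1–B2, B1–B3, B1–B4

The largest bag has 2 vertices, giving width 1; this decomposition certifies tw(G) ≤ 1. Since G has at least one edge (e.g. 5–2), it is not an edgeless graph, so tw(G) ≥ 1. Hence tw(G) = 1 exactly.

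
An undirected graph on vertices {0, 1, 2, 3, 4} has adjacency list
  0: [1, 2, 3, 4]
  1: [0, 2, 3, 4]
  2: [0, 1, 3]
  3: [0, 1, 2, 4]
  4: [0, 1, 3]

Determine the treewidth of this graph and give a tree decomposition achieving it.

The largest bag has 4 vertices, giving width 3; this decomposition certifies tw(G) ≤ 3. On the other hand G contains the 4-clique {0, 1, 2, 3}. A clique must lie in a single bag of any decomposition, so no decomposition can have width below 3. Hence tw(G) = 3 exactly.

Treewidth 3.
One optimal decomposition is:
Bags: B1 = {0, 1, 2, 3}  B2 = {0, 1, 3, 4}
Tree: B1–B2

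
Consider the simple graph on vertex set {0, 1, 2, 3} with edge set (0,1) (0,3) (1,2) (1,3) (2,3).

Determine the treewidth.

2

A width-2 tree decomposition is:
Bags: B1 = {1, 2, 3}  B2 = {0, 1, 3}
Tree: B1–B2
Each bag holds 3 vertices, so the decomposition has width 2, which upper-bounds the treewidth. On the other hand G contains the 3-clique {0, 1, 3}. A clique must lie in a single bag of any decomposition, so no decomposition can have width below 2. The upper and lower bounds meet at 2, so that is the treewidth.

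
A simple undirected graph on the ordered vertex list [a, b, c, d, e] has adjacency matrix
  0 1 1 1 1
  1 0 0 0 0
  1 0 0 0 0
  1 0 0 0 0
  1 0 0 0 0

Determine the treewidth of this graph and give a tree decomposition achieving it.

Treewidth 1.
One such decomposition:
Bags: B1 = {a, d}  B2 = {a, b}  B3 = {a, e}  B4 = {a, c}
Tree: B1–B2, B2–B3, B1–B4

The largest bag has 2 vertices, giving width 1; this decomposition certifies tw(G) ≤ 1. Since G has at least one edge (e.g. d–a), it is not an edgeless graph, so tw(G) ≥ 1. Hence tw(G) = 1 exactly.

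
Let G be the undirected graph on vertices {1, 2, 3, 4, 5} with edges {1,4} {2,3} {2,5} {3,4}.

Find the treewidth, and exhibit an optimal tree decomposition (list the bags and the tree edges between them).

Each bag holds 2 vertices, so the decomposition has width 1, which upper-bounds the treewidth. Any graph with an edge has treewidth ≥ 1, and G has the edge 5–2. Combining the bounds, tw(G) = 1.

Treewidth 1.
One such decomposition:
Bags: B1 = {2, 5}  B2 = {2, 3}  B3 = {3, 4}  B4 = {1, 4}
Tree: B1–B2, B2–B3, B3–B4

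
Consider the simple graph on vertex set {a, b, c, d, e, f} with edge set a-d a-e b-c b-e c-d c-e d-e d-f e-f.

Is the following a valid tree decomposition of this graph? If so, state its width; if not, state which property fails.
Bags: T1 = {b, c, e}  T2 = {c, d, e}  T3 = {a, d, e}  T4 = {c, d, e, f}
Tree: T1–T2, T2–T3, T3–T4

No — bags containing vertex c are not connected in the tree.

A tree decomposition must satisfy three properties: every vertex lies in some bag; for every edge, both endpoints lie together in some bag; and for every vertex, the bags containing it form a connected subtree. Here bags containing vertex c are not connected in the tree, so the decomposition is invalid.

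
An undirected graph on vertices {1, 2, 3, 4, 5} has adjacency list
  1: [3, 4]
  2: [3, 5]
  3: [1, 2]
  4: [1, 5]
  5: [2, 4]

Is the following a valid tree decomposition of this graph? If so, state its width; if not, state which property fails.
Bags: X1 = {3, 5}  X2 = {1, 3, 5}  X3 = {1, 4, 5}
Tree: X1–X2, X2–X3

A tree decomposition must satisfy three properties: every vertex lies in some bag; for every edge, both endpoints lie together in some bag; and for every vertex, the bags containing it form a connected subtree. Here vertex 2 appears in no bag, so the decomposition is invalid.

No — vertex 2 appears in no bag.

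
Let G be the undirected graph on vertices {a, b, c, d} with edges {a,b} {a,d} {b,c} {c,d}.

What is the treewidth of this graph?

2

A width-2 tree decomposition is:
Bags: B1 = {a, b, c}  B2 = {a, c, d}
Tree: B1–B2
The largest bag has 3 vertices, giving width 2; this decomposition certifies tw(G) ≤ 2. For the lower bound, G contains the cycle a–b–c–d–a, so G is not a forest; only forests have treewidth ≤ 1, hence tw(G) ≥ 2. Therefore the treewidth is 2.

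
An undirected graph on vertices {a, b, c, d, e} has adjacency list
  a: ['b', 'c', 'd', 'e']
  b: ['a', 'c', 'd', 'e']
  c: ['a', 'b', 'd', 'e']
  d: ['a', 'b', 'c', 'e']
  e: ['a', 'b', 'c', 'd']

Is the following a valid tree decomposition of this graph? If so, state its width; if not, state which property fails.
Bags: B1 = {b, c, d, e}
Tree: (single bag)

A tree decomposition must satisfy three properties: every vertex lies in some bag; for every edge, both endpoints lie together in some bag; and for every vertex, the bags containing it form a connected subtree. Here vertex a appears in no bag, so the decomposition is invalid.

No — vertex a appears in no bag.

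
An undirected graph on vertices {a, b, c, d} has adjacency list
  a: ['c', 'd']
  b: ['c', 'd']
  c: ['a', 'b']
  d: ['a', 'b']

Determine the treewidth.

A width-2 tree decomposition is:
Bags: B1 = {a, b, d}  B2 = {a, b, c}
Tree: B1–B2
Every bag has size at most 3, so the width is 3 − 1 = 2 and tw(G) ≤ 2. The edges b–d–a–c–b form a cycle, so G is not a tree and its treewidth is at least 2. Combining the bounds, tw(G) = 2.

2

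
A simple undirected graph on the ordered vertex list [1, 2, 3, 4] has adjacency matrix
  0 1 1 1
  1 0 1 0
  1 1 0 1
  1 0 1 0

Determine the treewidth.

2

A width-2 tree decomposition is:
Bags: B1 = {1, 3, 4}  B2 = {1, 2, 3}
Tree: B1–B2
The largest bag has 3 vertices, giving width 2; this decomposition certifies tw(G) ≤ 2. Conversely, {1, 2, 3} is a clique of size 3, and the vertices of any clique must share a bag in every tree decomposition; so some bag has ≥ 3 vertices and tw(G) ≥ 2. Combining the bounds, tw(G) = 2.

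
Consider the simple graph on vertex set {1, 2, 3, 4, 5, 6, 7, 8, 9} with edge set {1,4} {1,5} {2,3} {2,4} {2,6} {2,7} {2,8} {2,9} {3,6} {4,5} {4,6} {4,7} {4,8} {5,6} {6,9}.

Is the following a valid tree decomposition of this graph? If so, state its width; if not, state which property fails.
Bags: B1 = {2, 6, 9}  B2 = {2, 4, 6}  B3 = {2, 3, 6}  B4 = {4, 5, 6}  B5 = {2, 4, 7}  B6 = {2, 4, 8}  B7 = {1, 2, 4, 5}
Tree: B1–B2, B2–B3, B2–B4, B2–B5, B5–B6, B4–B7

A tree decomposition must satisfy three properties: every vertex lies in some bag; for every edge, both endpoints lie together in some bag; and for every vertex, the bags containing it form a connected subtree. Here bags containing vertex 2 are not connected in the tree, so the decomposition is invalid.

No — bags containing vertex 2 are not connected in the tree.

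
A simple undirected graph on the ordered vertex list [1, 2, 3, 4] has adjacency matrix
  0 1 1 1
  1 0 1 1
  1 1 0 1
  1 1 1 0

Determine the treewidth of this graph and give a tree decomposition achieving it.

A single bag containing all 4 vertices is trivially a valid decomposition of width 3. For the lower bound, the 4 vertices {1, 2, 3, 4} are pairwise adjacent, and any tree decomposition puts a clique entirely inside one bag — forcing width ≥ 3. Therefore the treewidth is 3.

Treewidth 3.
Bags: B1 = {1, 2, 3, 4}
Tree: (single bag)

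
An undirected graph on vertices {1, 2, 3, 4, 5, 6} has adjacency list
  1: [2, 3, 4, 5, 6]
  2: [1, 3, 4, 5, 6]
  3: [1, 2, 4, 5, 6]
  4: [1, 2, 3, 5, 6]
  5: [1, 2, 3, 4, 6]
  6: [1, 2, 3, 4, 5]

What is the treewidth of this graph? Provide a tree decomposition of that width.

Treewidth 5.
Bags: B1 = {1, 2, 3, 4, 5, 6}
Tree: (single bag)

A single bag containing all 6 vertices is trivially a valid decomposition of width 5. For the lower bound, the 6 vertices {1, 2, 3, 4, 5, 6} are pairwise adjacent, and any tree decomposition puts a clique entirely inside one bag — forcing width ≥ 5. Combining the bounds, tw(G) = 5.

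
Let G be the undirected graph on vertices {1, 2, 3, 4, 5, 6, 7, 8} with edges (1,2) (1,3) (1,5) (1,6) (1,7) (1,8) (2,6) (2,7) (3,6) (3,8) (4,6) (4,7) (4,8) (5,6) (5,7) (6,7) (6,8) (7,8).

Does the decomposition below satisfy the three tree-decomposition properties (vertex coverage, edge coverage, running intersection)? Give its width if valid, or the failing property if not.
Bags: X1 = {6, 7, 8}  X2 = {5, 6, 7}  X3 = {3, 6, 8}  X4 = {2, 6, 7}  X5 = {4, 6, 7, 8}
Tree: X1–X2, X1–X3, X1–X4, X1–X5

A tree decomposition must satisfy three properties: every vertex lies in some bag; for every edge, both endpoints lie together in some bag; and for every vertex, the bags containing it form a connected subtree. Here vertex 1 appears in no bag, so the decomposition is invalid.

No — vertex 1 appears in no bag.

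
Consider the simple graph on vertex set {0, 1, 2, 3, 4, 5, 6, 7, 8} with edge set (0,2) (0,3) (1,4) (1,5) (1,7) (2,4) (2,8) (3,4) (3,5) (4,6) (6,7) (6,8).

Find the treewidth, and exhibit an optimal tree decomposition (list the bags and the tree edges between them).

Each bag holds 4 vertices, so the decomposition has width 3, which upper-bounds the treewidth. For the lower bound: the 4 vertex sets {0,3,5}, {1}, {4}, {2,6,7,8} are disjoint, each induces a connected subgraph, and every pair is joined by at least one edge of G. Contracting each set to a single vertex therefore yields K_{4} as a minor, and since treewidth is minor-monotone, tw(G) ≥ tw(K_{4}) = 3. Therefore the treewidth is 3.

Treewidth 3.
Bags: B1 = {0, 1, 3, 5}  B2 = {0, 1, 3, 4}  B3 = {0, 1, 2, 4}  B4 = {1, 2, 4, 7}  B5 = {2, 4, 6, 7}  B6 = {2, 6, 7, 8}
Tree: B1–B2, B2–B3, B3–B4, B4–B5, B5–B6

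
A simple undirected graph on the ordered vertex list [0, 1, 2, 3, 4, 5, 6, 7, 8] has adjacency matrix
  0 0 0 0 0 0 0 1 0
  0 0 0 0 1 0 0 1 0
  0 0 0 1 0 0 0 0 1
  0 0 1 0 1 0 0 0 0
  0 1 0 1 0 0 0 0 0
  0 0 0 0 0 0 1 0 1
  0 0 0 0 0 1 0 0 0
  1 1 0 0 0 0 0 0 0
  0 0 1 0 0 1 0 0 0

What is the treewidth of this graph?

1

A width-1 tree decomposition is:
Bags: B1 = {0, 7}  B2 = {1, 7}  B3 = {1, 4}  B4 = {3, 4}  B5 = {2, 3}  B6 = {2, 8}  B7 = {5, 8}  B8 = {5, 6}
Tree: B1–B2, B2–B3, B3–B4, B4–B5, B5–B6, B6–B7, B7–B8
The largest bag has 2 vertices, giving width 1; this decomposition certifies tw(G) ≤ 1. Since G has at least one edge (e.g. 0–7), it is not an edgeless graph, so tw(G) ≥ 1. Hence tw(G) = 1 exactly.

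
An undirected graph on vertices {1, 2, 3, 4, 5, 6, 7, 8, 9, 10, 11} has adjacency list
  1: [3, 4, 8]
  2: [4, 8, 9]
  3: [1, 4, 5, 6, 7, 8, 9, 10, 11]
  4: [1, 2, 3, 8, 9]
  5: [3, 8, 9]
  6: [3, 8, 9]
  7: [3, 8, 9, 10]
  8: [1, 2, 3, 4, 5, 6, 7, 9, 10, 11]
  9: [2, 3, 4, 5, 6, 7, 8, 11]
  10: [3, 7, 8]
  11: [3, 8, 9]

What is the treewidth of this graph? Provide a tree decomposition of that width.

Treewidth 3.
Bags: B1 = {3, 8, 9, 11}  B2 = {3, 4, 8, 9}  B3 = {3, 7, 8, 9}  B4 = {1, 3, 4, 8}  B5 = {3, 5, 8, 9}  B6 = {3, 7, 8, 10}  B7 = {2, 4, 8, 9}  B8 = {3, 6, 8, 9}
Tree: B1–B2, B2–B3, B2–B4, B1–B5, B3–B6, B2–B7, B1–B8

Every bag has size at most 4, so the width is 4 − 1 = 3 and tw(G) ≤ 3. On the other hand G contains the 4-clique {2, 4, 8, 9}. A clique must lie in a single bag of any decomposition, so no decomposition can have width below 3. Combining the bounds, tw(G) = 3.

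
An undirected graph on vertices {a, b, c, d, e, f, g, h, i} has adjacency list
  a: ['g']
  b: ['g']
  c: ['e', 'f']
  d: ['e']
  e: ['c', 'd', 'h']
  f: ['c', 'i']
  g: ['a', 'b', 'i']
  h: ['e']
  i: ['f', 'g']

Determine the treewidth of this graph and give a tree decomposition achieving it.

Every bag has size at most 2, so the width is 2 − 1 = 1 and tw(G) ≤ 1. G has an edge, so its treewidth is at least 1. Therefore the treewidth is 1.

Treewidth 1.
One optimal decomposition is:
Bags: B1 = {c, f}  B2 = {f, i}  B3 = {c, e}  B4 = {d, e}  B5 = {g, i}  B6 = {e, h}  B7 = {a, g}  B8 = {b, g}
Tree: B1–B2, B1–B3, B3–B4, B2–B5, B4–B6, B5–B7, B5–B8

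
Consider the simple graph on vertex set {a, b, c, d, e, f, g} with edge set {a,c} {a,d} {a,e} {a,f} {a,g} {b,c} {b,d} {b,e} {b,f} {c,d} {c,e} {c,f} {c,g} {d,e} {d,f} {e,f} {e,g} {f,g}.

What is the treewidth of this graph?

4

A width-4 tree decomposition is:
Bags: B1 = {b, c, d, e, f}  B2 = {a, c, d, e, f}  B3 = {a, c, e, f, g}
Tree: B1–B2, B2–B3
Every bag has size at most 5, so the width is 5 − 1 = 4 and tw(G) ≤ 4. For the lower bound, the 5 vertices {a, c, d, e, f} are pairwise adjacent, and any tree decomposition puts a clique entirely inside one bag — forcing width ≥ 4. Hence tw(G) = 4 exactly.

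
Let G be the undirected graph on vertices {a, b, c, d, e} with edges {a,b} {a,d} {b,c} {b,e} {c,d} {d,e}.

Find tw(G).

2

A width-2 tree decomposition is:
Bags: B1 = {a, b, d}  B2 = {b, c, d}  B3 = {b, d, e}
Tree: B1–B2, B2–B3
Each bag holds 3 vertices, so the decomposition has width 2, which upper-bounds the treewidth. The edges a–b–c–d–a form a cycle, so G is not a tree and its treewidth is at least 2. Therefore the treewidth is 2.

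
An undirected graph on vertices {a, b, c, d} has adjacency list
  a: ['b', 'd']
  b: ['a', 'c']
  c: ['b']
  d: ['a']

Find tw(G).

A width-1 tree decomposition is:
Bags: B1 = {a, b}  B2 = {a, d}  B3 = {b, c}
Tree: B1–B2, B1–B3
The largest bag has 2 vertices, giving width 1; this decomposition certifies tw(G) ≤ 1. Any graph with an edge has treewidth ≥ 1, and G has the edge a–b. Combining the bounds, tw(G) = 1.

1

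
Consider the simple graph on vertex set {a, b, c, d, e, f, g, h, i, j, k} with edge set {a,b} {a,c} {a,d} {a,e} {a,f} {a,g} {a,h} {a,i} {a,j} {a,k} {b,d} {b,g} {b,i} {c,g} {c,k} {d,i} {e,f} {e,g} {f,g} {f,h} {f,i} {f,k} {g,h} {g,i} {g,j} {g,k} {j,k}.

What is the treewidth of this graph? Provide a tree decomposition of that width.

Every bag has size at most 4, so the width is 4 − 1 = 3 and tw(G) ≤ 3. For the lower bound, the 4 vertices {a, b, d, i} are pairwise adjacent, and any tree decomposition puts a clique entirely inside one bag — forcing width ≥ 3. The upper and lower bounds meet at 3, so that is the treewidth.

Treewidth 3.
One such decomposition:
Bags: B1 = {a, f, g, h}  B2 = {a, f, g, i}  B3 = {a, e, f, g}  B4 = {a, f, g, k}  B5 = {a, g, j, k}  B6 = {a, c, g, k}  B7 = {a, b, g, i}  B8 = {a, b, d, i}
Tree: B1–B2, B1–B3, B1–B4, B4–B5, B4–B6, B2–B7, B7–B8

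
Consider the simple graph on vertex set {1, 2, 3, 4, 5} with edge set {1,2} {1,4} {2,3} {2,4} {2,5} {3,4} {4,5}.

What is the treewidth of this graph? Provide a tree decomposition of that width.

The largest bag has 3 vertices, giving width 2; this decomposition certifies tw(G) ≤ 2. Conversely, {1, 2, 4} is a clique of size 3, and the vertices of any clique must share a bag in every tree decomposition; so some bag has ≥ 3 vertices and tw(G) ≥ 2. The upper and lower bounds meet at 2, so that is the treewidth.

Treewidth 2.
One optimal decomposition is:
Bags: B1 = {2, 3, 4}  B2 = {1, 2, 4}  B3 = {2, 4, 5}
Tree: B1–B2, B1–B3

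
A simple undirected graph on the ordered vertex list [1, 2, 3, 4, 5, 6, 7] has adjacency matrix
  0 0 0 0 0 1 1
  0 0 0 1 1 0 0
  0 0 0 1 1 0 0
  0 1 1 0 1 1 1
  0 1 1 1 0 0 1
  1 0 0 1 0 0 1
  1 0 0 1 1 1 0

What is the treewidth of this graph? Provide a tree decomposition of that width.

Each bag holds 3 vertices, so the decomposition has width 2, which upper-bounds the treewidth. On the other hand G contains the 3-clique {1, 6, 7}. A clique must lie in a single bag of any decomposition, so no decomposition can have width below 2. Combining the bounds, tw(G) = 2.

Treewidth 2.
One such decomposition:
Bags: B1 = {4, 5, 7}  B2 = {3, 4, 5}  B3 = {4, 6, 7}  B4 = {1, 6, 7}  B5 = {2, 4, 5}
Tree: B1–B2, B1–B3, B3–B4, B2–B5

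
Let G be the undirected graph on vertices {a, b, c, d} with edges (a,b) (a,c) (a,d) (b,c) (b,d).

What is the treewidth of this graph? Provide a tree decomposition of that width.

Every bag has size at most 3, so the width is 3 − 1 = 2 and tw(G) ≤ 2. On the other hand G contains the 3-clique {a, b, d}. A clique must lie in a single bag of any decomposition, so no decomposition can have width below 2. The upper and lower bounds meet at 2, so that is the treewidth.

Treewidth 2.
Bags: B1 = {a, b, c}  B2 = {a, b, d}
Tree: B1–B2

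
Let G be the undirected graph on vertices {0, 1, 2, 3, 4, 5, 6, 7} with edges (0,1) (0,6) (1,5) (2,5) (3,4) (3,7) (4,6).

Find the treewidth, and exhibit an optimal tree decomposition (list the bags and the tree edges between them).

Treewidth 1.
One such decomposition:
Bags: B1 = {3, 7}  B2 = {3, 4}  B3 = {4, 6}  B4 = {0, 6}  B5 = {0, 1}  B6 = {1, 5}  B7 = {2, 5}
Tree: B1–B2, B2–B3, B3–B4, B4–B5, B5–B6, B6–B7

The largest bag has 2 vertices, giving width 1; this decomposition certifies tw(G) ≤ 1. G has an edge, so its treewidth is at least 1. The upper and lower bounds meet at 1, so that is the treewidth.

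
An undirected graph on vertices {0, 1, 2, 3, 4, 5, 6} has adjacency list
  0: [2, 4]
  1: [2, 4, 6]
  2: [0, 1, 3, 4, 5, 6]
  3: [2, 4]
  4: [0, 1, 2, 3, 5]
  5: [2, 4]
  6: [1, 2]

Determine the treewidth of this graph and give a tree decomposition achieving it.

Treewidth 2.
One optimal decomposition is:
Bags: B1 = {0, 2, 4}  B2 = {1, 2, 4}  B3 = {2, 3, 4}  B4 = {1, 2, 6}  B5 = {2, 4, 5}
Tree: B1–B2, B2–B3, B2–B4, B1–B5

Each bag holds 3 vertices, so the decomposition has width 2, which upper-bounds the treewidth. For the lower bound, the 3 vertices {0, 2, 4} are pairwise adjacent, and any tree decomposition puts a clique entirely inside one bag — forcing width ≥ 2. Hence tw(G) = 2 exactly.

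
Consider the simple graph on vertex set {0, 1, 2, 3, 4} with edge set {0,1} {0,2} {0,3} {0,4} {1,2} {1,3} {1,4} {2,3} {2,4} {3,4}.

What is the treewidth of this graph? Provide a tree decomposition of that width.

With just one bag of size 5, the width is 5 − 1 = 4, so tw(G) ≤ 4. For the lower bound, the 5 vertices {0, 1, 2, 3, 4} are pairwise adjacent, and any tree decomposition puts a clique entirely inside one bag — forcing width ≥ 4. Therefore the treewidth is 4.

Treewidth 4.
One such decomposition:
Bags: B1 = {0, 1, 2, 3, 4}
Tree: (single bag)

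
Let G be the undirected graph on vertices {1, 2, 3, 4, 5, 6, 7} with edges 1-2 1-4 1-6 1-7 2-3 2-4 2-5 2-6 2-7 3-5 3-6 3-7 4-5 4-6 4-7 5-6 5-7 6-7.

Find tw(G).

4

A width-4 tree decomposition is:
Bags: B1 = {1, 2, 4, 6, 7}  B2 = {2, 4, 5, 6, 7}  B3 = {2, 3, 5, 6, 7}
Tree: B1–B2, B2–B3
The largest bag has 5 vertices, giving width 4; this decomposition certifies tw(G) ≤ 4. Conversely, {2, 3, 5, 6, 7} is a clique of size 5, and the vertices of any clique must share a bag in every tree decomposition; so some bag has ≥ 5 vertices and tw(G) ≥ 4. Hence tw(G) = 4 exactly.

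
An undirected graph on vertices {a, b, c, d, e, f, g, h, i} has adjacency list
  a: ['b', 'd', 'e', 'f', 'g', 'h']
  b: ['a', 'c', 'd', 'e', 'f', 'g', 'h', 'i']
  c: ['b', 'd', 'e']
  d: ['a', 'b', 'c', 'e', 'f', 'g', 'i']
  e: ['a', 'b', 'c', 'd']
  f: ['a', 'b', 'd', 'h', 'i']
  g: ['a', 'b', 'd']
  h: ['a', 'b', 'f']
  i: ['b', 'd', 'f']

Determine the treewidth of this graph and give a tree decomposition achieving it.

Every bag has size at most 4, so the width is 4 − 1 = 3 and tw(G) ≤ 3. On the other hand G contains the 4-clique {b, c, d, e}. A clique must lie in a single bag of any decomposition, so no decomposition can have width below 3. Hence tw(G) = 3 exactly.

Treewidth 3.
Bags: B1 = {b, d, f, i}  B2 = {a, b, d, f}  B3 = {a, b, f, h}  B4 = {a, b, d, g}  B5 = {a, b, d, e}  B6 = {b, c, d, e}
Tree: B1–B2, B2–B3, B2–B4, B4–B5, B5–B6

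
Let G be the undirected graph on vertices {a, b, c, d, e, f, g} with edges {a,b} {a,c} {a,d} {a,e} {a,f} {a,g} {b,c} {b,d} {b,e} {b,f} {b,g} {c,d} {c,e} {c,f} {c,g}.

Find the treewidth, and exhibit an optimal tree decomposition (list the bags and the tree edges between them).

Treewidth 3.
Bags: B1 = {a, b, c, d}  B2 = {a, b, c, e}  B3 = {a, b, c, g}  B4 = {a, b, c, f}
Tree: B1–B2, B2–B3, B1–B4

Every bag has size at most 4, so the width is 4 − 1 = 3 and tw(G) ≤ 3. On the other hand G contains the 4-clique {a, b, c, d}. A clique must lie in a single bag of any decomposition, so no decomposition can have width below 3. Hence tw(G) = 3 exactly.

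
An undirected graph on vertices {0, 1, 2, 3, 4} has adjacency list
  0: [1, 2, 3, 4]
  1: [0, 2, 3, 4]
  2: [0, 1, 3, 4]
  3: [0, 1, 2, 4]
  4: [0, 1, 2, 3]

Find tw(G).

4

A width-4 tree decomposition is:
Bags: B1 = {0, 1, 2, 3, 4}
Tree: (single bag)
With just one bag of size 5, the width is 5 − 1 = 4, so tw(G) ≤ 4. On the other hand G contains the 5-clique {0, 1, 2, 3, 4}. A clique must lie in a single bag of any decomposition, so no decomposition can have width below 4. Hence tw(G) = 4 exactly.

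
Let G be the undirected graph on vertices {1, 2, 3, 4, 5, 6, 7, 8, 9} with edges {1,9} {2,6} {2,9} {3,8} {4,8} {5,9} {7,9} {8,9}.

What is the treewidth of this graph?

1

A width-1 tree decomposition is:
Bags: B1 = {5, 9}  B2 = {2, 9}  B3 = {7, 9}  B4 = {8, 9}  B5 = {1, 9}  B6 = {2, 6}  B7 = {4, 8}  B8 = {3, 8}
Tree: B1–B2, B2–B3, B3–B4, B1–B5, B2–B6, B4–B7, B4–B8
Every bag has size at most 2, so the width is 2 − 1 = 1 and tw(G) ≤ 1. G has an edge, so its treewidth is at least 1. Combining the bounds, tw(G) = 1.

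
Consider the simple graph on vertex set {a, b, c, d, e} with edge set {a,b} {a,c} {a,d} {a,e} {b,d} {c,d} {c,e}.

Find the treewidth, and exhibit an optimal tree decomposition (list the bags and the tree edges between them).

Treewidth 2.
One such decomposition:
Bags: B1 = {a, c, d}  B2 = {a, b, d}  B3 = {a, c, e}
Tree: B1–B2, B1–B3

Every bag has size at most 3, so the width is 3 − 1 = 2 and tw(G) ≤ 2. For the lower bound, the 3 vertices {a, c, d} are pairwise adjacent, and any tree decomposition puts a clique entirely inside one bag — forcing width ≥ 2. Hence tw(G) = 2 exactly.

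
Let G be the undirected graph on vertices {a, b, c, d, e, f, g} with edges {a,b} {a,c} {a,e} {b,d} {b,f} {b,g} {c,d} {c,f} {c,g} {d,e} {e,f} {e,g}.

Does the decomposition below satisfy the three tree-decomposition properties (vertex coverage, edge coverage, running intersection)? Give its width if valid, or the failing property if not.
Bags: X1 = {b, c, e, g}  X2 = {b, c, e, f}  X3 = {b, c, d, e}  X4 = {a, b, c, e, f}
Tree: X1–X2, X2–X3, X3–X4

No — bags containing vertex f are not connected in the tree.

A tree decomposition must satisfy three properties: every vertex lies in some bag; for every edge, both endpoints lie together in some bag; and for every vertex, the bags containing it form a connected subtree. Here bags containing vertex f are not connected in the tree, so the decomposition is invalid.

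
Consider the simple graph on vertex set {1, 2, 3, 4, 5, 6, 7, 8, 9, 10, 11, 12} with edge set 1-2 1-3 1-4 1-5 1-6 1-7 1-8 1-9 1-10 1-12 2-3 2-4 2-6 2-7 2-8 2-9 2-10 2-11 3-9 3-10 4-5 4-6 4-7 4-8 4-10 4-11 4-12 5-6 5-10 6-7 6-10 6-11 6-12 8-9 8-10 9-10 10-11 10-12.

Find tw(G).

A width-4 tree decomposition is:
Bags: B1 = {1, 2, 4, 6, 10}  B2 = {1, 2, 4, 8, 10}  B3 = {1, 4, 5, 6, 10}  B4 = {1, 2, 8, 9, 10}  B5 = {2, 4, 6, 10, 11}  B6 = {1, 2, 3, 9, 10}  B7 = {1, 2, 4, 6, 7}  B8 = {1, 4, 6, 10, 12}
Tree: B1–B2, B1–B3, B2–B4, B1–B5, B4–B6, B1–B7, B3–B8
Each bag holds 5 vertices, so the decomposition has width 4, which upper-bounds the treewidth. On the other hand G contains the 5-clique {1, 2, 8, 9, 10}. A clique must lie in a single bag of any decomposition, so no decomposition can have width below 4. The upper and lower bounds meet at 4, so that is the treewidth.

4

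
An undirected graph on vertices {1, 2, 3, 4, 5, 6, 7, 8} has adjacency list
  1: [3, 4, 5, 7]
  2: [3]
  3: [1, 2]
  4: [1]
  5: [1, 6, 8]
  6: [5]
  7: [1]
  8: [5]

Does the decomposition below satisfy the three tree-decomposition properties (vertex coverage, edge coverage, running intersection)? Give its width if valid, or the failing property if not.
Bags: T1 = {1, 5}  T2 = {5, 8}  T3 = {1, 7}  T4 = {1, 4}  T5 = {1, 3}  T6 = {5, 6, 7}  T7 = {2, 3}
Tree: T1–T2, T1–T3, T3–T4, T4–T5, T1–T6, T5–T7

A tree decomposition must satisfy three properties: every vertex lies in some bag; for every edge, both endpoints lie together in some bag; and for every vertex, the bags containing it form a connected subtree. Here bags containing vertex 7 are not connected in the tree, so the decomposition is invalid.

No — bags containing vertex 7 are not connected in the tree.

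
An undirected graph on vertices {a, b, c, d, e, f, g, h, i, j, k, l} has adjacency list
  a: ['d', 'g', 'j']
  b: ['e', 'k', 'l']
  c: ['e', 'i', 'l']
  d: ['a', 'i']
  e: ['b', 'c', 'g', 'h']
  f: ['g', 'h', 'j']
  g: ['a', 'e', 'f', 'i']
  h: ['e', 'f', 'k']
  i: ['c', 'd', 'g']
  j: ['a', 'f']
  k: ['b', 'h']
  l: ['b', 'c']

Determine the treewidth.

A width-3 tree decomposition is:
Bags: B1 = {b, c, k, l}  B2 = {b, c, e, k}  B3 = {c, e, h, k}  B4 = {c, e, h, i}  B5 = {e, g, h, i}  B6 = {f, g, h, i}  B7 = {d, f, g, i}  B8 = {a, d, f, g}  B9 = {a, d, f, j}
Tree: B1–B2, B2–B3, B3–B4, B4–B5, B5–B6, B6–B7, B7–B8, B8–B9
The largest bag has 4 vertices, giving width 3; this decomposition certifies tw(G) ≤ 3. For the lower bound: the 4 vertex sets {b,k,l}, {c}, {e}, {f,g,h,i} are disjoint, each induces a connected subgraph, and every pair is joined by at least one edge of G. Contracting each set to a single vertex therefore yields K_{4} as a minor, and since treewidth is minor-monotone, tw(G) ≥ tw(K_{4}) = 3. Therefore the treewidth is 3.

3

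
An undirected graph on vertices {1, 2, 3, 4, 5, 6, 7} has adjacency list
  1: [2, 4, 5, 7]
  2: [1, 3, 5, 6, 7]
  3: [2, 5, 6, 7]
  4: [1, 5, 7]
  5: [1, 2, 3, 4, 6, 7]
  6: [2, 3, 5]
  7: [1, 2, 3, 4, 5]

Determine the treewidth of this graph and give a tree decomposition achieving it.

Treewidth 3.
Bags: B1 = {2, 3, 5, 7}  B2 = {1, 2, 5, 7}  B3 = {1, 4, 5, 7}  B4 = {2, 3, 5, 6}
Tree: B1–B2, B2–B3, B1–B4

Every bag has size at most 4, so the width is 4 − 1 = 3 and tw(G) ≤ 3. On the other hand G contains the 4-clique {1, 2, 5, 7}. A clique must lie in a single bag of any decomposition, so no decomposition can have width below 3. Hence tw(G) = 3 exactly.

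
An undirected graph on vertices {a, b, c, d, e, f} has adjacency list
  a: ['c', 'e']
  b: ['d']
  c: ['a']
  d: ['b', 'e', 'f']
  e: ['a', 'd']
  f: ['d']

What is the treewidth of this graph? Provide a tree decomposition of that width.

Treewidth 1.
One such decomposition:
Bags: B1 = {a, e}  B2 = {d, e}  B3 = {d, f}  B4 = {b, d}  B5 = {a, c}
Tree: B1–B2, B2–B3, B3–B4, B1–B5

The largest bag has 2 vertices, giving width 1; this decomposition certifies tw(G) ≤ 1. Any graph with an edge has treewidth ≥ 1, and G has the edge a–e. The upper and lower bounds meet at 1, so that is the treewidth.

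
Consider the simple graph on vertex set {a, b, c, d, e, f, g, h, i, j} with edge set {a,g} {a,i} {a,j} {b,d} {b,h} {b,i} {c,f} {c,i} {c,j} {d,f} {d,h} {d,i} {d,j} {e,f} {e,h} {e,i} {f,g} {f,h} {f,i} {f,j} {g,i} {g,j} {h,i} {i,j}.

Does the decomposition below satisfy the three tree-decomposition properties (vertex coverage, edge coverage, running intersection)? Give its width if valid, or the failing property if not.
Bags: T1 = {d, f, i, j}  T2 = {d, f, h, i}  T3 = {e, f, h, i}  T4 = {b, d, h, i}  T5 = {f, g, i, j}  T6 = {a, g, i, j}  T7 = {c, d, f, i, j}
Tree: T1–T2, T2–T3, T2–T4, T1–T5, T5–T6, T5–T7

A tree decomposition must satisfy three properties: every vertex lies in some bag; for every edge, both endpoints lie together in some bag; and for every vertex, the bags containing it form a connected subtree. Here bags containing vertex d are not connected in the tree, so the decomposition is invalid.

No — bags containing vertex d are not connected in the tree.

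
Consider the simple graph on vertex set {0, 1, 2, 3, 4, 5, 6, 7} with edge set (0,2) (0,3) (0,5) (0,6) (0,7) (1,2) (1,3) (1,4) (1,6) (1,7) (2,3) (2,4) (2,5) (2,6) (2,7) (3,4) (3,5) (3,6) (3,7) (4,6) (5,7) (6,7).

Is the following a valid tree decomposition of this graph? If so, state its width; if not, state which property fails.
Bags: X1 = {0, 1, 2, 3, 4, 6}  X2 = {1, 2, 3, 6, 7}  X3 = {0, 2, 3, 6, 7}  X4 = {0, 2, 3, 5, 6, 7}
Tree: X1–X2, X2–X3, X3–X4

A tree decomposition must satisfy three properties: every vertex lies in some bag; for every edge, both endpoints lie together in some bag; and for every vertex, the bags containing it form a connected subtree. Here bags containing vertex 0 are not connected in the tree, so the decomposition is invalid.

No — bags containing vertex 0 are not connected in the tree.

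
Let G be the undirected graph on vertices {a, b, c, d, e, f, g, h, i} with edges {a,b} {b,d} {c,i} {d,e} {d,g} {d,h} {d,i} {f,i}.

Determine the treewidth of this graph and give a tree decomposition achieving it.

The largest bag has 2 vertices, giving width 1; this decomposition certifies tw(G) ≤ 1. Since G has at least one edge (e.g. c–i), it is not an edgeless graph, so tw(G) ≥ 1. Therefore the treewidth is 1.

Treewidth 1.
One such decomposition:
Bags: B1 = {c, i}  B2 = {d, i}  B3 = {d, e}  B4 = {b, d}  B5 = {d, h}  B6 = {a, b}  B7 = {d, g}  B8 = {f, i}
Tree: B1–B2, B2–B3, B3–B4, B4–B5, B4–B6, B2–B7, B2–B8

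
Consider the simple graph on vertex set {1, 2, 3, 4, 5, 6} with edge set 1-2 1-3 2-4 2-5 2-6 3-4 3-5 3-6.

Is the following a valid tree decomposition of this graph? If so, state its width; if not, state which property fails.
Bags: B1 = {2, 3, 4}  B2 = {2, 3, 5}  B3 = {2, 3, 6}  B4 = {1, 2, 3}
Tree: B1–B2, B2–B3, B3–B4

Vertex coverage: the bags together contain {1, 2, 3, 4, 5, 6}, the full vertex set. Edge coverage: each edge of G has both endpoints in at least one bag. Running intersection: for every vertex, the bags containing it form a connected subtree. All three properties hold, so this is a valid tree decomposition of width max|bag| − 1 = 2, and hence tw(G) ≤ 2.

Yes; width 2.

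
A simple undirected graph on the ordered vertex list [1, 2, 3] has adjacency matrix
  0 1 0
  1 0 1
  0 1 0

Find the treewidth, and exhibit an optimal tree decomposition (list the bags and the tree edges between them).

Every bag has size at most 2, so the width is 2 − 1 = 1 and tw(G) ≤ 1. G has an edge, so its treewidth is at least 1. The upper and lower bounds meet at 1, so that is the treewidth.

Treewidth 1.
One such decomposition:
Bags: B1 = {1, 2}  B2 = {2, 3}
Tree: B1–B2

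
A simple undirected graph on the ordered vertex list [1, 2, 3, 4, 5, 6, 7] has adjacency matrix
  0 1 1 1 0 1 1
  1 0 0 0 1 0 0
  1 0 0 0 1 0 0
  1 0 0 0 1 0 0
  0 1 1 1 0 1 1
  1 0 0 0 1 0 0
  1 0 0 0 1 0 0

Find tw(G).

A width-2 tree decomposition is:
Bags: B1 = {1, 5, 6}  B2 = {1, 5, 7}  B3 = {1, 2, 5}  B4 = {1, 4, 5}  B5 = {1, 3, 5}
Tree: B1–B2, B2–B3, B3–B4, B4–B5
Every bag has size at most 3, so the width is 3 − 1 = 2 and tw(G) ≤ 2. For the lower bound, G contains the cycle 5–6–1–7–5, so G is not a forest; only forests have treewidth ≤ 1, hence tw(G) ≥ 2. The upper and lower bounds meet at 2, so that is the treewidth.

2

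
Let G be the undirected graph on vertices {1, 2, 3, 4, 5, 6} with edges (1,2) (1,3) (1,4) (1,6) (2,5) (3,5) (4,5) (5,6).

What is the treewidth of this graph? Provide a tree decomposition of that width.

Every bag has size at most 3, so the width is 3 − 1 = 2 and tw(G) ≤ 2. For the lower bound, G contains the cycle 6–5–2–1–6, so G is not a forest; only forests have treewidth ≤ 1, hence tw(G) ≥ 2. Therefore the treewidth is 2.

Treewidth 2.
Bags: B1 = {1, 5, 6}  B2 = {1, 2, 5}  B3 = {1, 4, 5}  B4 = {1, 3, 5}
Tree: B1–B2, B2–B3, B3–B4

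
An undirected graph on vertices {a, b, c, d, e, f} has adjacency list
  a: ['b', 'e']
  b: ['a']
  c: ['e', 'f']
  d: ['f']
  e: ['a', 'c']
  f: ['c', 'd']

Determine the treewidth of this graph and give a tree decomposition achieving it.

The largest bag has 2 vertices, giving width 1; this decomposition certifies tw(G) ≤ 1. G has an edge, so its treewidth is at least 1. Therefore the treewidth is 1.

Treewidth 1.
One optimal decomposition is:
Bags: B1 = {d, f}  B2 = {c, f}  B3 = {c, e}  B4 = {a, e}  B5 = {a, b}
Tree: B1–B2, B2–B3, B3–B4, B4–B5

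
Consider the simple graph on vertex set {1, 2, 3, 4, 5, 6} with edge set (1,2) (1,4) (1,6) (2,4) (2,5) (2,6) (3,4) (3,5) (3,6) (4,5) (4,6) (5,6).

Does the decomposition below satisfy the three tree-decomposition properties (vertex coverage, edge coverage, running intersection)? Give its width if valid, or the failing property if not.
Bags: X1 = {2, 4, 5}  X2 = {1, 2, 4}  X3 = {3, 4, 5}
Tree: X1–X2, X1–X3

A tree decomposition must satisfy three properties: every vertex lies in some bag; for every edge, both endpoints lie together in some bag; and for every vertex, the bags containing it form a connected subtree. Here vertex 6 appears in no bag, so the decomposition is invalid.

No — vertex 6 appears in no bag.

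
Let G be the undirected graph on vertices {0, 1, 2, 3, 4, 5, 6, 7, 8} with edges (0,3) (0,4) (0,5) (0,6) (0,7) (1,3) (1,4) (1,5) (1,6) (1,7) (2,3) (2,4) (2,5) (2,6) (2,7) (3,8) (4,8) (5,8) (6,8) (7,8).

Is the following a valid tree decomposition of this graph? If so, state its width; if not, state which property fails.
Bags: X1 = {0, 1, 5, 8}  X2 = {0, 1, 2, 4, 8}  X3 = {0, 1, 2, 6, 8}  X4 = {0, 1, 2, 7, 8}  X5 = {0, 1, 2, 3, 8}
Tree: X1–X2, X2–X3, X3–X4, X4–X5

A tree decomposition must satisfy three properties: every vertex lies in some bag; for every edge, both endpoints lie together in some bag; and for every vertex, the bags containing it form a connected subtree. Here edge (2,5) lies in no bag, so the decomposition is invalid.

No — edge (2,5) lies in no bag.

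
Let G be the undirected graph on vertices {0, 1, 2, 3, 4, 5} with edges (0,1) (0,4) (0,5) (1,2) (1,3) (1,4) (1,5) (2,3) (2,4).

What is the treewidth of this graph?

2

A width-2 tree decomposition is:
Bags: B1 = {1, 2, 4}  B2 = {0, 1, 4}  B3 = {0, 1, 5}  B4 = {1, 2, 3}
Tree: B1–B2, B2–B3, B1–B4
Each bag holds 3 vertices, so the decomposition has width 2, which upper-bounds the treewidth. Conversely, {0, 1, 4} is a clique of size 3, and the vertices of any clique must share a bag in every tree decomposition; so some bag has ≥ 3 vertices and tw(G) ≥ 2. Therefore the treewidth is 2.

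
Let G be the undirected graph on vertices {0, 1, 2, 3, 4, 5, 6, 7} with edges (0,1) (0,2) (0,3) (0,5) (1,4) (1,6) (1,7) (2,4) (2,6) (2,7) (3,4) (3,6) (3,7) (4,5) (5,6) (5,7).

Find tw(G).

A width-4 tree decomposition is:
Bags: B1 = {0, 2, 4, 6, 7}  B2 = {0, 4, 5, 6, 7}  B3 = {0, 3, 4, 6, 7}  B4 = {0, 1, 4, 6, 7}
Tree: B1–B2, B2–B3, B3–B4
The largest bag has 5 vertices, giving width 4; this decomposition certifies tw(G) ≤ 4. For the lower bound: the 5 vertex sets {2,4}, {0,5}, {3,6}, {7}, {1} are disjoint, each induces a connected subgraph, and every pair is joined by at least one edge of G. Contracting each set to a single vertex therefore yields K_{5} as a minor, and since treewidth is minor-monotone, tw(G) ≥ tw(K_{5}) = 4. The upper and lower bounds meet at 4, so that is the treewidth.

4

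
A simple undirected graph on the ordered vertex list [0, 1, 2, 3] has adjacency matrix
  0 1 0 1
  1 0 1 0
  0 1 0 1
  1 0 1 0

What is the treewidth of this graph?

2

A width-2 tree decomposition is:
Bags: B1 = {0, 1, 2}  B2 = {0, 2, 3}
Tree: B1–B2
Each bag holds 3 vertices, so the decomposition has width 2, which upper-bounds the treewidth. The edges 2–1–0–3–2 form a cycle, so G is not a tree and its treewidth is at least 2. The upper and lower bounds meet at 2, so that is the treewidth.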